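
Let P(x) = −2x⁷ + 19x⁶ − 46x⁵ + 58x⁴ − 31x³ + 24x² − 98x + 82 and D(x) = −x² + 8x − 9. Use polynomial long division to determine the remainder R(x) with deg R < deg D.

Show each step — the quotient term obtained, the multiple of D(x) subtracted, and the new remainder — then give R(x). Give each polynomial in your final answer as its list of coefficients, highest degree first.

R = [1, 1]

Step 1: lead(−2x⁷ + 19x⁶ − 46x⁵ + 58x⁴ − 31x³ + 24x² − 98x + 82) ÷ lead(D) = −2x⁷ ÷ −x² = 2x⁵. Subtract (2x⁵)·D = −2x⁷ + 16x⁶ − 18x⁵. Remainder: 3x⁶ − 28x⁵ + 58x⁴ − 31x³ + 24x² − 98x + 82.
Step 2: lead(3x⁶ − 28x⁵ + 58x⁴ − 31x³ + 24x² − 98x + 82) ÷ lead(D) = 3x⁶ ÷ −x² = −3x⁴. Subtract (−3x⁴)·D = 3x⁶ − 24x⁵ + 27x⁴. Remainder: −4x⁵ + 31x⁴ − 31x³ + 24x² − 98x + 82.
Step 3: lead(−4x⁵ + 31x⁴ − 31x³ + 24x² − 98x + 82) ÷ lead(D) = −4x⁵ ÷ −x² = 4x³. Subtract (4x³)·D = −4x⁵ + 32x⁴ − 36x³. Remainder: −x⁴ + 5x³ + 24x² − 98x + 82.
Step 4: lead(−x⁴ + 5x³ + 24x² − 98x + 82) ÷ lead(D) = −x⁴ ÷ −x² = x². Subtract (x²)·D = −x⁴ + 8x³ − 9x². Remainder: −3x³ + 33x² − 98x + 82.
Step 5: lead(−3x³ + 33x² − 98x + 82) ÷ lead(D) = −3x³ ÷ −x² = 3x. Subtract (3x)·D = −3x³ + 24x² − 27x. Remainder: 9x² − 71x + 82.
Step 6: lead(9x² − 71x + 82) ÷ lead(D) = 9x² ÷ −x² = −9. Subtract (−9)·D = 9x² − 72x + 81. Remainder: x + 1.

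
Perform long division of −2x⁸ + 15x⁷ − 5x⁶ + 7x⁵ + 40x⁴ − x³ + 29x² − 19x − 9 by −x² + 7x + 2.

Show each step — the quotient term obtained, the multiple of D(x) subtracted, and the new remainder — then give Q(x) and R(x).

Step 1: lead(−2x⁸ + 15x⁷ − 5x⁶ + 7x⁵ + 40x⁴ − x³ + 29x² − 19x − 9) ÷ lead(D) = −2x⁸ ÷ −x² = 2x⁶. Subtract (2x⁶)·D = −2x⁸ + 14x⁷ + 4x⁶. Remainder: x⁷ − 9x⁶ + 7x⁵ + 40x⁴ − x³ + 29x² − 19x − 9.
Step 2: lead(x⁷ − 9x⁶ + 7x⁵ + 40x⁴ − x³ + 29x² − 19x − 9) ÷ lead(D) = x⁷ ÷ −x² = −x⁵. Subtract (−x⁵)·D = x⁷ − 7x⁶ − 2x⁵. Remainder: −2x⁶ + 9x⁵ + 40x⁴ − x³ + 29x² − 19x − 9.
Step 3: lead(−2x⁶ + 9x⁵ + 40x⁴ − x³ + 29x² − 19x − 9) ÷ lead(D) = −2x⁶ ÷ −x² = 2x⁴. Subtract (2x⁴)·D = −2x⁶ + 14x⁵ + 4x⁴. Remainder: −5x⁵ + 36x⁴ − x³ + 29x² − 19x − 9.
Step 4: lead(−5x⁵ + 36x⁴ − x³ + 29x² − 19x − 9) ÷ lead(D) = −5x⁵ ÷ −x² = 5x³. Subtract (5x³)·D = −5x⁵ + 35x⁴ + 10x³. Remainder: x⁴ − 11x³ + 29x² − 19x − 9.
Step 5: lead(x⁴ − 11x³ + 29x² − 19x − 9) ÷ lead(D) = x⁴ ÷ −x² = −x². Subtract (−x²)·D = x⁴ − 7x³ − 2x². Remainder: −4x³ + 31x² − 19x − 9.
Step 6: lead(−4x³ + 31x² − 19x − 9) ÷ lead(D) = −4x³ ÷ −x² = 4x. Subtract (4x)·D = −4x³ + 28x² + 8x. Remainder: 3x² − 27x − 9.
Step 7: lead(3x² − 27x − 9) ÷ lead(D) = 3x² ÷ −x² = −3. Subtract (−3)·D = 3x² − 21x − 6. Remainder: −6x − 3.

Q(x) = 2x⁶ − x⁵ + 2x⁴ + 5x³ − x² + 4x − 3; R(x) = −6x − 3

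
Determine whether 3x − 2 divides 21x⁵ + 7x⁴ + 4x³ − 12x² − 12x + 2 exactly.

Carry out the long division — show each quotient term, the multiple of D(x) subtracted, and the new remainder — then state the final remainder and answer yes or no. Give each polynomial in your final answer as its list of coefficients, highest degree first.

R = [-6], so D(x) is not a factor of P(x). no

Step 1: lead(21x⁵ + 7x⁴ + 4x³ − 12x² − 12x + 2) ÷ lead(D) = 21x⁵ ÷ 3x = 7x⁴. Subtract (7x⁴)·D = 21x⁵ − 14x⁴. Remainder: 21x⁴ + 4x³ − 12x² − 12x + 2.
Step 2: lead(21x⁴ + 4x³ − 12x² − 12x + 2) ÷ lead(D) = 21x⁴ ÷ 3x = 7x³. Subtract (7x³)·D = 21x⁴ − 14x³. Remainder: 18x³ − 12x² − 12x + 2.
Step 3: lead(18x³ − 12x² − 12x + 2) ÷ lead(D) = 18x³ ÷ 3x = 6x². Subtract (6x²)·D = 18x³ − 12x². Remainder: −12x + 2.
Step 4: lead(−12x + 2) ÷ lead(D) = −12x ÷ 3x = −4. Subtract (−4)·D = −12x + 8. Remainder: −6.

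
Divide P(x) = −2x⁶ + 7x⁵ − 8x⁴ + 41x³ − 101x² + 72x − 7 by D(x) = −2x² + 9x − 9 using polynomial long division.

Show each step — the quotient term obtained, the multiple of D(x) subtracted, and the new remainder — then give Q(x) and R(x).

Q(x) = x⁴ + x³ + 4x² − 7x + 1; R(x) = 2

Step 1: lead(−2x⁶ + 7x⁵ − 8x⁴ + 41x³ − 101x² + 72x − 7) ÷ lead(D) = −2x⁶ ÷ −2x² = x⁴. Subtract (x⁴)·D = −2x⁶ + 9x⁵ − 9x⁴. Remainder: −2x⁵ + x⁴ + 41x³ − 101x² + 72x − 7.
Step 2: lead(−2x⁵ + x⁴ + 41x³ − 101x² + 72x − 7) ÷ lead(D) = −2x⁵ ÷ −2x² = x³. Subtract (x³)·D = −2x⁵ + 9x⁴ − 9x³. Remainder: −8x⁴ + 50x³ − 101x² + 72x − 7.
Step 3: lead(−8x⁴ + 50x³ − 101x² + 72x − 7) ÷ lead(D) = −8x⁴ ÷ −2x² = 4x². Subtract (4x²)·D = −8x⁴ + 36x³ − 36x². Remainder: 14x³ − 65x² + 72x − 7.
Step 4: lead(14x³ − 65x² + 72x − 7) ÷ lead(D) = 14x³ ÷ −2x² = −7x. Subtract (−7x)·D = 14x³ − 63x² + 63x. Remainder: −2x² + 9x − 7.
Step 5: lead(−2x² + 9x − 7) ÷ lead(D) = −2x² ÷ −2x² = 1. Subtract (1)·D = −2x² + 9x − 9. Remainder: 2.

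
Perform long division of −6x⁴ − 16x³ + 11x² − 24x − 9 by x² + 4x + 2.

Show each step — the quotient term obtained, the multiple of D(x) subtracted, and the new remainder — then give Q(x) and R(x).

Step 1: lead(−6x⁴ − 16x³ + 11x² − 24x − 9) ÷ lead(D) = −6x⁴ ÷ x² = −6x². Subtract (−6x²)·D = −6x⁴ − 24x³ − 12x². Remainder: 8x³ + 23x² − 24x − 9.
Step 2: lead(8x³ + 23x² − 24x − 9) ÷ lead(D) = 8x³ ÷ x² = 8x. Subtract (8x)·D = 8x³ + 32x² + 16x. Remainder: −9x² − 40x − 9.
Step 3: lead(−9x² − 40x − 9) ÷ lead(D) = −9x² ÷ x² = −9. Subtract (−9)·D = −9x² − 36x − 18. Remainder: −4x + 9.

Q(x) = −6x² + 8x − 9; R(x) = −4x + 9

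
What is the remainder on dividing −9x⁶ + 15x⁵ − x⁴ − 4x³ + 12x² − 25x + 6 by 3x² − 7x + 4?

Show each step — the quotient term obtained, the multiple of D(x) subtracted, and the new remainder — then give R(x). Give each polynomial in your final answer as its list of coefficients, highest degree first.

Step 1: lead(−9x⁶ + 15x⁵ − x⁴ − 4x³ + 12x² − 25x + 6) ÷ lead(D) = −9x⁶ ÷ 3x² = −3x⁴. Subtract (−3x⁴)·D = −9x⁶ + 21x⁵ − 12x⁴. Remainder: −6x⁵ + 11x⁴ − 4x³ + 12x² − 25x + 6.
Step 2: lead(−6x⁵ + 11x⁴ − 4x³ + 12x² − 25x + 6) ÷ lead(D) = −6x⁵ ÷ 3x² = −2x³. Subtract (−2x³)·D = −6x⁵ + 14x⁴ − 8x³. Remainder: −3x⁴ + 4x³ + 12x² − 25x + 6.
Step 3: lead(−3x⁴ + 4x³ + 12x² − 25x + 6) ÷ lead(D) = −3x⁴ ÷ 3x² = −x². Subtract (−x²)·D = −3x⁴ + 7x³ − 4x². Remainder: −3x³ + 16x² − 25x + 6.
Step 4: lead(−3x³ + 16x² − 25x + 6) ÷ lead(D) = −3x³ ÷ 3x² = −x. Subtract (−x)·D = −3x³ + 7x² − 4x. Remainder: 9x² − 21x + 6.
Step 5: lead(9x² − 21x + 6) ÷ lead(D) = 9x² ÷ 3x² = 3. Subtract (3)·D = 9x² − 21x + 12. Remainder: −6.

R = [-6]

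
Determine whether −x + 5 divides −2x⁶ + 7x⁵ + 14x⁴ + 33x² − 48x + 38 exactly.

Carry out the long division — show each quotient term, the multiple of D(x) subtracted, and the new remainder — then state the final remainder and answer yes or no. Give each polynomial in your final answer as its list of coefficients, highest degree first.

R = [-2], so D(x) is not a factor of P(x). no

Step 1: lead(−2x⁶ + 7x⁵ + 14x⁴ + 33x² − 48x + 38) ÷ lead(D) = −2x⁶ ÷ −x = 2x⁵. Subtract (2x⁵)·D = −2x⁶ + 10x⁵. Remainder: −3x⁵ + 14x⁴ + 33x² − 48x + 38.
Step 2: lead(−3x⁵ + 14x⁴ + 33x² − 48x + 38) ÷ lead(D) = −3x⁵ ÷ −x = 3x⁴. Subtract (3x⁴)·D = −3x⁵ + 15x⁴. Remainder: −x⁴ + 33x² − 48x + 38.
Step 3: lead(−x⁴ + 33x² − 48x + 38) ÷ lead(D) = −x⁴ ÷ −x = x³. Subtract (x³)·D = −x⁴ + 5x³. Remainder: −5x³ + 33x² − 48x + 38.
Step 4: lead(−5x³ + 33x² − 48x + 38) ÷ lead(D) = −5x³ ÷ −x = 5x². Subtract (5x²)·D = −5x³ + 25x². Remainder: 8x² − 48x + 38.
Step 5: lead(8x² − 48x + 38) ÷ lead(D) = 8x² ÷ −x = −8x. Subtract (−8x)·D = 8x² − 40x. Remainder: −8x + 38.
Step 6: lead(−8x + 38) ÷ lead(D) = −8x ÷ −x = 8. Subtract (8)·D = −8x + 40. Remainder: −2.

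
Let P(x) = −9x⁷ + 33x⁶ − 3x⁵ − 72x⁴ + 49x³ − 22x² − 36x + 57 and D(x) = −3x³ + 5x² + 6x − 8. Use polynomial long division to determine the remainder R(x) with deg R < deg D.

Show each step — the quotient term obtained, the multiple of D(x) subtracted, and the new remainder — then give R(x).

Step 1: lead(−9x⁷ + 33x⁶ − 3x⁵ − 72x⁴ + 49x³ − 22x² − 36x + 57) ÷ lead(D) = −9x⁷ ÷ −3x³ = 3x⁴. Subtract (3x⁴)·D = −9x⁷ + 15x⁶ + 18x⁵ − 24x⁴. Remainder: 18x⁶ − 21x⁵ − 48x⁴ + 49x³ − 22x² − 36x + 57.
Step 2: lead(18x⁶ − 21x⁵ − 48x⁴ + 49x³ − 22x² − 36x + 57) ÷ lead(D) = 18x⁶ ÷ −3x³ = −6x³. Subtract (−6x³)·D = 18x⁶ − 30x⁵ − 36x⁴ + 48x³. Remainder: 9x⁵ − 12x⁴ + x³ − 22x² − 36x + 57.
Step 3: lead(9x⁵ − 12x⁴ + x³ − 22x² − 36x + 57) ÷ lead(D) = 9x⁵ ÷ −3x³ = −3x². Subtract (−3x²)·D = 9x⁵ − 15x⁴ − 18x³ + 24x². Remainder: 3x⁴ + 19x³ − 46x² − 36x + 57.
Step 4: lead(3x⁴ + 19x³ − 46x² − 36x + 57) ÷ lead(D) = 3x⁴ ÷ −3x³ = −x. Subtract (−x)·D = 3x⁴ − 5x³ − 6x² + 8x. Remainder: 24x³ − 40x² − 44x + 57.
Step 5: lead(24x³ − 40x² − 44x + 57) ÷ lead(D) = 24x³ ÷ −3x³ = −8. Subtract (−8)·D = 24x³ − 40x² − 48x + 64. Remainder: 4x − 7.

R(x) = 4x − 7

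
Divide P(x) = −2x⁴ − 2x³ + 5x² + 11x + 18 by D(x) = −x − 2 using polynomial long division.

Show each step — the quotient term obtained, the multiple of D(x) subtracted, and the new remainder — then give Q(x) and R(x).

Q(x) = 2x³ − 2x² − x − 9; R(x) = 0

Step 1: lead(−2x⁴ − 2x³ + 5x² + 11x + 18) ÷ lead(D) = −2x⁴ ÷ −x = 2x³. Subtract (2x³)·D = −2x⁴ − 4x³. Remainder: 2x³ + 5x² + 11x + 18.
Step 2: lead(2x³ + 5x² + 11x + 18) ÷ lead(D) = 2x³ ÷ −x = −2x². Subtract (−2x²)·D = 2x³ + 4x². Remainder: x² + 11x + 18.
Step 3: lead(x² + 11x + 18) ÷ lead(D) = x² ÷ −x = −x. Subtract (−x)·D = x² + 2x. Remainder: 9x + 18.
Step 4: lead(9x + 18) ÷ lead(D) = 9x ÷ −x = −9. Subtract (−9)·D = 9x + 18. Remainder: 0.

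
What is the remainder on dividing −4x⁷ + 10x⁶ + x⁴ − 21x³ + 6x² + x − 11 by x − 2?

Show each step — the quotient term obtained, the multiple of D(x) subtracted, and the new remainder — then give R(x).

Step 1: lead(−4x⁷ + 10x⁶ + x⁴ − 21x³ + 6x² + x − 11) ÷ lead(D) = −4x⁷ ÷ x = −4x⁶. Subtract (−4x⁶)·D = −4x⁷ + 8x⁶. Remainder: 2x⁶ + x⁴ − 21x³ + 6x² + x − 11.
Step 2: lead(2x⁶ + x⁴ − 21x³ + 6x² + x − 11) ÷ lead(D) = 2x⁶ ÷ x = 2x⁵. Subtract (2x⁵)·D = 2x⁶ − 4x⁵. Remainder: 4x⁵ + x⁴ − 21x³ + 6x² + x − 11.
Step 3: lead(4x⁵ + x⁴ − 21x³ + 6x² + x − 11) ÷ lead(D) = 4x⁵ ÷ x = 4x⁴. Subtract (4x⁴)·D = 4x⁵ − 8x⁴. Remainder: 9x⁴ − 21x³ + 6x² + x − 11.
Step 4: lead(9x⁴ − 21x³ + 6x² + x − 11) ÷ lead(D) = 9x⁴ ÷ x = 9x³. Subtract (9x³)·D = 9x⁴ − 18x³. Remainder: −3x³ + 6x² + x − 11.
Step 5: lead(−3x³ + 6x² + x − 11) ÷ lead(D) = −3x³ ÷ x = −3x². Subtract (−3x²)·D = −3x³ + 6x². Remainder: x − 11.
Step 6: lead(x − 11) ÷ lead(D) = x ÷ x = 1. Subtract (1)·D = x − 2. Remainder: −9.

R(x) = −9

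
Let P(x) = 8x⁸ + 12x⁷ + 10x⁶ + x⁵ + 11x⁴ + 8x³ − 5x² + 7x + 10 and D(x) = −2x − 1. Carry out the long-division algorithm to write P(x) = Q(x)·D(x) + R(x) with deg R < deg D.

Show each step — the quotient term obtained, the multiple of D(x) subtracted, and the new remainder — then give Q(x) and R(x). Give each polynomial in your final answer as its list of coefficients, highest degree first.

Q = [-4, -4, -3, 1, -6, -1, 3, -5]; R = [5]

Step 1: lead(8x⁸ + 12x⁷ + 10x⁶ + x⁵ + 11x⁴ + 8x³ − 5x² + 7x + 10) ÷ lead(D) = 8x⁸ ÷ −2x = −4x⁷. Subtract (−4x⁷)·D = 8x⁸ + 4x⁷. Remainder: 8x⁷ + 10x⁶ + x⁵ + 11x⁴ + 8x³ − 5x² + 7x + 10.
Step 2: lead(8x⁷ + 10x⁶ + x⁵ + 11x⁴ + 8x³ − 5x² + 7x + 10) ÷ lead(D) = 8x⁷ ÷ −2x = −4x⁶. Subtract (−4x⁶)·D = 8x⁷ + 4x⁶. Remainder: 6x⁶ + x⁵ + 11x⁴ + 8x³ − 5x² + 7x + 10.
Step 3: lead(6x⁶ + x⁵ + 11x⁴ + 8x³ − 5x² + 7x + 10) ÷ lead(D) = 6x⁶ ÷ −2x = −3x⁵. Subtract (−3x⁵)·D = 6x⁶ + 3x⁵. Remainder: −2x⁵ + 11x⁴ + 8x³ − 5x² + 7x + 10.
Step 4: lead(−2x⁵ + 11x⁴ + 8x³ − 5x² + 7x + 10) ÷ lead(D) = −2x⁵ ÷ −2x = x⁴. Subtract (x⁴)·D = −2x⁵ − x⁴. Remainder: 12x⁴ + 8x³ − 5x² + 7x + 10.
Step 5: lead(12x⁴ + 8x³ − 5x² + 7x + 10) ÷ lead(D) = 12x⁴ ÷ −2x = −6x³. Subtract (−6x³)·D = 12x⁴ + 6x³. Remainder: 2x³ − 5x² + 7x + 10.
Step 6: lead(2x³ − 5x² + 7x + 10) ÷ lead(D) = 2x³ ÷ −2x = −x². Subtract (−x²)·D = 2x³ + x². Remainder: −6x² + 7x + 10.
Step 7: lead(−6x² + 7x + 10) ÷ lead(D) = −6x² ÷ −2x = 3x. Subtract (3x)·D = −6x² − 3x. Remainder: 10x + 10.
Step 8: lead(10x + 10) ÷ lead(D) = 10x ÷ −2x = −5. Subtract (−5)·D = 10x + 5. Remainder: 5.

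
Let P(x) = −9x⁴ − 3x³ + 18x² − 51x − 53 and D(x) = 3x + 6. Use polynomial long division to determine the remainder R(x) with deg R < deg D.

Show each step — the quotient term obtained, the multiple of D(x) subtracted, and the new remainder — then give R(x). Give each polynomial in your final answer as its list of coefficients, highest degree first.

Step 1: lead(−9x⁴ − 3x³ + 18x² − 51x − 53) ÷ lead(D) = −9x⁴ ÷ 3x = −3x³. Subtract (−3x³)·D = −9x⁴ − 18x³. Remainder: 15x³ + 18x² − 51x − 53.
Step 2: lead(15x³ + 18x² − 51x − 53) ÷ lead(D) = 15x³ ÷ 3x = 5x². Subtract (5x²)·D = 15x³ + 30x². Remainder: −12x² − 51x − 53.
Step 3: lead(−12x² − 51x − 53) ÷ lead(D) = −12x² ÷ 3x = −4x. Subtract (−4x)·D = −12x² − 24x. Remainder: −27x − 53.
Step 4: lead(−27x − 53) ÷ lead(D) = −27x ÷ 3x = −9. Subtract (−9)·D = −27x − 54. Remainder: 1.

R = [1]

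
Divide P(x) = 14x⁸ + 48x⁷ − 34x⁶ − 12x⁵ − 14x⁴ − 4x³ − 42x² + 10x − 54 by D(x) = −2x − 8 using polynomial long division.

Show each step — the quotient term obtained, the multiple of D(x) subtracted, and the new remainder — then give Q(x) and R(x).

Q(x) = −7x⁷ + 4x⁶ + x⁵ + 2x⁴ − x³ + 6x² − 3x + 7; R(x) = 2

Step 1: lead(14x⁸ + 48x⁷ − 34x⁶ − 12x⁵ − 14x⁴ − 4x³ − 42x² + 10x − 54) ÷ lead(D) = 14x⁸ ÷ −2x = −7x⁷. Subtract (−7x⁷)·D = 14x⁸ + 56x⁷. Remainder: −8x⁷ − 34x⁶ − 12x⁵ − 14x⁴ − 4x³ − 42x² + 10x − 54.
Step 2: lead(−8x⁷ − 34x⁶ − 12x⁵ − 14x⁴ − 4x³ − 42x² + 10x − 54) ÷ lead(D) = −8x⁷ ÷ −2x = 4x⁶. Subtract (4x⁶)·D = −8x⁷ − 32x⁶. Remainder: −2x⁶ − 12x⁵ − 14x⁴ − 4x³ − 42x² + 10x − 54.
Step 3: lead(−2x⁶ − 12x⁵ − 14x⁴ − 4x³ − 42x² + 10x − 54) ÷ lead(D) = −2x⁶ ÷ −2x = x⁵. Subtract (x⁵)·D = −2x⁶ − 8x⁵. Remainder: −4x⁵ − 14x⁴ − 4x³ − 42x² + 10x − 54.
Step 4: lead(−4x⁵ − 14x⁴ − 4x³ − 42x² + 10x − 54) ÷ lead(D) = −4x⁵ ÷ −2x = 2x⁴. Subtract (2x⁴)·D = −4x⁵ − 16x⁴. Remainder: 2x⁴ − 4x³ − 42x² + 10x − 54.
Step 5: lead(2x⁴ − 4x³ − 42x² + 10x − 54) ÷ lead(D) = 2x⁴ ÷ −2x = −x³. Subtract (−x³)·D = 2x⁴ + 8x³. Remainder: −12x³ − 42x² + 10x − 54.
Step 6: lead(−12x³ − 42x² + 10x − 54) ÷ lead(D) = −12x³ ÷ −2x = 6x². Subtract (6x²)·D = −12x³ − 48x². Remainder: 6x² + 10x − 54.
Step 7: lead(6x² + 10x − 54) ÷ lead(D) = 6x² ÷ −2x = −3x. Subtract (−3x)·D = 6x² + 24x. Remainder: −14x − 54.
Step 8: lead(−14x − 54) ÷ lead(D) = −14x ÷ −2x = 7. Subtract (7)·D = −14x − 56. Remainder: 2.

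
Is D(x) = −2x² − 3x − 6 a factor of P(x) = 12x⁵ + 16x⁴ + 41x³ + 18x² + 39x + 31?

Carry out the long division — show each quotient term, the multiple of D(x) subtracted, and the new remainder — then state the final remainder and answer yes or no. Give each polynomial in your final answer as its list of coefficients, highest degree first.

R = [-3, -5], so D(x) is not a factor of P(x). no

Step 1: lead(12x⁵ + 16x⁴ + 41x³ + 18x² + 39x + 31) ÷ lead(D) = 12x⁵ ÷ −2x² = −6x³. Subtract (−6x³)·D = 12x⁵ + 18x⁴ + 36x³. Remainder: −2x⁴ + 5x³ + 18x² + 39x + 31.
Step 2: lead(−2x⁴ + 5x³ + 18x² + 39x + 31) ÷ lead(D) = −2x⁴ ÷ −2x² = x². Subtract (x²)·D = −2x⁴ − 3x³ − 6x². Remainder: 8x³ + 24x² + 39x + 31.
Step 3: lead(8x³ + 24x² + 39x + 31) ÷ lead(D) = 8x³ ÷ −2x² = −4x. Subtract (−4x)·D = 8x³ + 12x² + 24x. Remainder: 12x² + 15x + 31.
Step 4: lead(12x² + 15x + 31) ÷ lead(D) = 12x² ÷ −2x² = −6. Subtract (−6)·D = 12x² + 18x + 36. Remainder: −3x − 5.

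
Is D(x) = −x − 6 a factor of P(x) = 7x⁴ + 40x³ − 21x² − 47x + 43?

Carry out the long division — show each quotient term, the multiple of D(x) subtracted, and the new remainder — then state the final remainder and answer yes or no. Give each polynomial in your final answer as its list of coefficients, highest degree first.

R = [1], so D(x) is not a factor of P(x). no

Step 1: lead(7x⁴ + 40x³ − 21x² − 47x + 43) ÷ lead(D) = 7x⁴ ÷ −x = −7x³. Subtract (−7x³)·D = 7x⁴ + 42x³. Remainder: −2x³ − 21x² − 47x + 43.
Step 2: lead(−2x³ − 21x² − 47x + 43) ÷ lead(D) = −2x³ ÷ −x = 2x². Subtract (2x²)·D = −2x³ − 12x². Remainder: −9x² − 47x + 43.
Step 3: lead(−9x² − 47x + 43) ÷ lead(D) = −9x² ÷ −x = 9x. Subtract (9x)·D = −9x² − 54x. Remainder: 7x + 43.
Step 4: lead(7x + 43) ÷ lead(D) = 7x ÷ −x = −7. Subtract (−7)·D = 7x + 42. Remainder: 1.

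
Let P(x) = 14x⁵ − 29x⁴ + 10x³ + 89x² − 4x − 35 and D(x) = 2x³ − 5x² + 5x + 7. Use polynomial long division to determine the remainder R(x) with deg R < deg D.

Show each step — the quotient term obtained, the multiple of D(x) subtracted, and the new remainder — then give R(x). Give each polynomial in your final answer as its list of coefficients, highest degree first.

Step 1: lead(14x⁵ − 29x⁴ + 10x³ + 89x² − 4x − 35) ÷ lead(D) = 14x⁵ ÷ 2x³ = 7x². Subtract (7x²)·D = 14x⁵ − 35x⁴ + 35x³ + 49x². Remainder: 6x⁴ − 25x³ + 40x² − 4x − 35.
Step 2: lead(6x⁴ − 25x³ + 40x² − 4x − 35) ÷ lead(D) = 6x⁴ ÷ 2x³ = 3x. Subtract (3x)·D = 6x⁴ − 15x³ + 15x² + 21x. Remainder: −10x³ + 25x² − 25x − 35.
Step 3: lead(−10x³ + 25x² − 25x − 35) ÷ lead(D) = −10x³ ÷ 2x³ = −5. Subtract (−5)·D = −10x³ + 25x² − 25x − 35. Remainder: 0.

R = [0]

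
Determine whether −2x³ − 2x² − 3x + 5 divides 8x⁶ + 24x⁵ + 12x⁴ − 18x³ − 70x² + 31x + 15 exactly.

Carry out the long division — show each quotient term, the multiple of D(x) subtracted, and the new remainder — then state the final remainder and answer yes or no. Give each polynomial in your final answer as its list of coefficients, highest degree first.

R = [0], so D(x) is a factor of P(x). yes

Step 1: lead(8x⁶ + 24x⁵ + 12x⁴ − 18x³ − 70x² + 31x + 15) ÷ lead(D) = 8x⁶ ÷ −2x³ = −4x³. Subtract (−4x³)·D = 8x⁶ + 8x⁵ + 12x⁴ − 20x³. Remainder: 16x⁵ + 2x³ − 70x² + 31x + 15.
Step 2: lead(16x⁵ + 2x³ − 70x² + 31x + 15) ÷ lead(D) = 16x⁵ ÷ −2x³ = −8x². Subtract (−8x²)·D = 16x⁵ + 16x⁴ + 24x³ − 40x². Remainder: −16x⁴ − 22x³ − 30x² + 31x + 15.
Step 3: lead(−16x⁴ − 22x³ − 30x² + 31x + 15) ÷ lead(D) = −16x⁴ ÷ −2x³ = 8x. Subtract (8x)·D = −16x⁴ − 16x³ − 24x² + 40x. Remainder: −6x³ − 6x² − 9x + 15.
Step 4: lead(−6x³ − 6x² − 9x + 15) ÷ lead(D) = −6x³ ÷ −2x³ = 3. Subtract (3)·D = −6x³ − 6x² − 9x + 15. Remainder: 0.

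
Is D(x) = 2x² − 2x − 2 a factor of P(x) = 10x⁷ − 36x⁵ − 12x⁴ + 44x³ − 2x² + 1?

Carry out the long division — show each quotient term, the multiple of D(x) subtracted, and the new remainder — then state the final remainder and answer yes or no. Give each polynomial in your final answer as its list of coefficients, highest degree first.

Step 1: lead(10x⁷ − 36x⁵ − 12x⁴ + 44x³ − 2x² + 1) ÷ lead(D) = 10x⁷ ÷ 2x² = 5x⁵. Subtract (5x⁵)·D = 10x⁷ − 10x⁶ − 10x⁵. Remainder: 10x⁶ − 26x⁵ − 12x⁴ + 44x³ − 2x² + 1.
Step 2: lead(10x⁶ − 26x⁵ − 12x⁴ + 44x³ − 2x² + 1) ÷ lead(D) = 10x⁶ ÷ 2x² = 5x⁴. Subtract (5x⁴)·D = 10x⁶ − 10x⁵ − 10x⁴. Remainder: −16x⁵ − 2x⁴ + 44x³ − 2x² + 1.
Step 3: lead(−16x⁵ − 2x⁴ + 44x³ − 2x² + 1) ÷ lead(D) = −16x⁵ ÷ 2x² = −8x³. Subtract (−8x³)·D = −16x⁵ + 16x⁴ + 16x³. Remainder: −18x⁴ + 28x³ − 2x² + 1.
Step 4: lead(−18x⁴ + 28x³ − 2x² + 1) ÷ lead(D) = −18x⁴ ÷ 2x² = −9x². Subtract (−9x²)·D = −18x⁴ + 18x³ + 18x². Remainder: 10x³ − 20x² + 1.
Step 5: lead(10x³ − 20x² + 1) ÷ lead(D) = 10x³ ÷ 2x² = 5x. Subtract (5x)·D = 10x³ − 10x² − 10x. Remainder: −10x² + 10x + 1.
Step 6: lead(−10x² + 10x + 1) ÷ lead(D) = −10x² ÷ 2x² = −5. Subtract (−5)·D = −10x² + 10x + 10. Remainder: −9.

R = [-9], so D(x) is not a factor of P(x). no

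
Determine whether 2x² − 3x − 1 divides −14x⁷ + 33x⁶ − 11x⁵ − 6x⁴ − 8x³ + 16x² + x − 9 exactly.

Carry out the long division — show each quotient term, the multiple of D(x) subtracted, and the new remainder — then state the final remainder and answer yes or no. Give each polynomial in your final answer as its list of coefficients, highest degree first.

R = [3, -7], so D(x) is not a factor of P(x). no

Step 1: lead(−14x⁷ + 33x⁶ − 11x⁵ − 6x⁴ − 8x³ + 16x² + x − 9) ÷ lead(D) = −14x⁷ ÷ 2x² = −7x⁵. Subtract (−7x⁵)·D = −14x⁷ + 21x⁶ + 7x⁵. Remainder: 12x⁶ − 18x⁵ − 6x⁴ − 8x³ + 16x² + x − 9.
Step 2: lead(12x⁶ − 18x⁵ − 6x⁴ − 8x³ + 16x² + x − 9) ÷ lead(D) = 12x⁶ ÷ 2x² = 6x⁴. Subtract (6x⁴)·D = 12x⁶ − 18x⁵ − 6x⁴. Remainder: −8x³ + 16x² + x − 9.
Step 3: lead(−8x³ + 16x² + x − 9) ÷ lead(D) = −8x³ ÷ 2x² = −4x. Subtract (−4x)·D = −8x³ + 12x² + 4x. Remainder: 4x² − 3x − 9.
Step 4: lead(4x² − 3x − 9) ÷ lead(D) = 4x² ÷ 2x² = 2. Subtract (2)·D = 4x² − 6x − 2. Remainder: 3x − 7.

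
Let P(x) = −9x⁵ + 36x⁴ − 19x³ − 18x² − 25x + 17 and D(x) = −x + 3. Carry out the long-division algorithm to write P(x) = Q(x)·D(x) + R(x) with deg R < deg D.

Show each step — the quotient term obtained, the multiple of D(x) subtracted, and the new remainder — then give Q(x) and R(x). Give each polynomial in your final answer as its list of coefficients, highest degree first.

Step 1: lead(−9x⁵ + 36x⁴ − 19x³ − 18x² − 25x + 17) ÷ lead(D) = −9x⁵ ÷ −x = 9x⁴. Subtract (9x⁴)·D = −9x⁵ + 27x⁴. Remainder: 9x⁴ − 19x³ − 18x² − 25x + 17.
Step 2: lead(9x⁴ − 19x³ − 18x² − 25x + 17) ÷ lead(D) = 9x⁴ ÷ −x = −9x³. Subtract (−9x³)·D = 9x⁴ − 27x³. Remainder: 8x³ − 18x² − 25x + 17.
Step 3: lead(8x³ − 18x² − 25x + 17) ÷ lead(D) = 8x³ ÷ −x = −8x². Subtract (−8x²)·D = 8x³ − 24x². Remainder: 6x² − 25x + 17.
Step 4: lead(6x² − 25x + 17) ÷ lead(D) = 6x² ÷ −x = −6x. Subtract (−6x)·D = 6x² − 18x. Remainder: −7x + 17.
Step 5: lead(−7x + 17) ÷ lead(D) = −7x ÷ −x = 7. Subtract (7)·D = −7x + 21. Remainder: −4.

Q = [9, -9, -8, -6, 7]; R = [-4]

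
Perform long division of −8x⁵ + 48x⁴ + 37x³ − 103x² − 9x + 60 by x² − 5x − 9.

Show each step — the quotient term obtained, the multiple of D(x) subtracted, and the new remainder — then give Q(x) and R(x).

Q(x) = −8x³ + 8x² + 5x − 6; R(x) = 6x + 6

Step 1: lead(−8x⁵ + 48x⁴ + 37x³ − 103x² − 9x + 60) ÷ lead(D) = −8x⁵ ÷ x² = −8x³. Subtract (−8x³)·D = −8x⁵ + 40x⁴ + 72x³. Remainder: 8x⁴ − 35x³ − 103x² − 9x + 60.
Step 2: lead(8x⁴ − 35x³ − 103x² − 9x + 60) ÷ lead(D) = 8x⁴ ÷ x² = 8x². Subtract (8x²)·D = 8x⁴ − 40x³ − 72x². Remainder: 5x³ − 31x² − 9x + 60.
Step 3: lead(5x³ − 31x² − 9x + 60) ÷ lead(D) = 5x³ ÷ x² = 5x. Subtract (5x)·D = 5x³ − 25x² − 45x. Remainder: −6x² + 36x + 60.
Step 4: lead(−6x² + 36x + 60) ÷ lead(D) = −6x² ÷ x² = −6. Subtract (−6)·D = −6x² + 30x + 54. Remainder: 6x + 6.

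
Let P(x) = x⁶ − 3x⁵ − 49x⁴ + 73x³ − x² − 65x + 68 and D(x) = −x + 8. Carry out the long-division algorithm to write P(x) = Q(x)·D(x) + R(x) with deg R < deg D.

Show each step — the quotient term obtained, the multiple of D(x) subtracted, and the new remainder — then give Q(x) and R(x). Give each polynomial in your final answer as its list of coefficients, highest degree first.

Q = [-1, -5, 9, -1, -7, 9]; R = [-4]

Step 1: lead(x⁶ − 3x⁵ − 49x⁴ + 73x³ − x² − 65x + 68) ÷ lead(D) = x⁶ ÷ −x = −x⁵. Subtract (−x⁵)·D = x⁶ − 8x⁵. Remainder: 5x⁵ − 49x⁴ + 73x³ − x² − 65x + 68.
Step 2: lead(5x⁵ − 49x⁴ + 73x³ − x² − 65x + 68) ÷ lead(D) = 5x⁵ ÷ −x = −5x⁴. Subtract (−5x⁴)·D = 5x⁵ − 40x⁴. Remainder: −9x⁴ + 73x³ − x² − 65x + 68.
Step 3: lead(−9x⁴ + 73x³ − x² − 65x + 68) ÷ lead(D) = −9x⁴ ÷ −x = 9x³. Subtract (9x³)·D = −9x⁴ + 72x³. Remainder: x³ − x² − 65x + 68.
Step 4: lead(x³ − x² − 65x + 68) ÷ lead(D) = x³ ÷ −x = −x². Subtract (−x²)·D = x³ − 8x². Remainder: 7x² − 65x + 68.
Step 5: lead(7x² − 65x + 68) ÷ lead(D) = 7x² ÷ −x = −7x. Subtract (−7x)·D = 7x² − 56x. Remainder: −9x + 68.
Step 6: lead(−9x + 68) ÷ lead(D) = −9x ÷ −x = 9. Subtract (9)·D = −9x + 72. Remainder: −4.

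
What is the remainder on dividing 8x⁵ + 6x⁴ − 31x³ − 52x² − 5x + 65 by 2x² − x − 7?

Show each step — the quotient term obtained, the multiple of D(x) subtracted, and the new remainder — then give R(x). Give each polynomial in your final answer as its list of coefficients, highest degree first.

R = [-6, 9]

Step 1: lead(8x⁵ + 6x⁴ − 31x³ − 52x² − 5x + 65) ÷ lead(D) = 8x⁵ ÷ 2x² = 4x³. Subtract (4x³)·D = 8x⁵ − 4x⁴ − 28x³. Remainder: 10x⁴ − 3x³ − 52x² − 5x + 65.
Step 2: lead(10x⁴ − 3x³ − 52x² − 5x + 65) ÷ lead(D) = 10x⁴ ÷ 2x² = 5x². Subtract (5x²)·D = 10x⁴ − 5x³ − 35x². Remainder: 2x³ − 17x² − 5x + 65.
Step 3: lead(2x³ − 17x² − 5x + 65) ÷ lead(D) = 2x³ ÷ 2x² = x. Subtract (x)·D = 2x³ − x² − 7x. Remainder: −16x² + 2x + 65.
Step 4: lead(−16x² + 2x + 65) ÷ lead(D) = −16x² ÷ 2x² = −8. Subtract (−8)·D = −16x² + 8x + 56. Remainder: −6x + 9.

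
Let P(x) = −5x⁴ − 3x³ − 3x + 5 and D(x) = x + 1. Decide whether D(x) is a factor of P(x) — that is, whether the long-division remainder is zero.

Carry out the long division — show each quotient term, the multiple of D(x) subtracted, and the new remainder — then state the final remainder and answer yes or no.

R(x) = 6, so D(x) is not a factor of P(x). no

Step 1: lead(−5x⁴ − 3x³ − 3x + 5) ÷ lead(D) = −5x⁴ ÷ x = −5x³. Subtract (−5x³)·D = −5x⁴ − 5x³. Remainder: 2x³ − 3x + 5.
Step 2: lead(2x³ − 3x + 5) ÷ lead(D) = 2x³ ÷ x = 2x². Subtract (2x²)·D = 2x³ + 2x². Remainder: −2x² − 3x + 5.
Step 3: lead(−2x² − 3x + 5) ÷ lead(D) = −2x² ÷ x = −2x. Subtract (−2x)·D = −2x² − 2x. Remainder: −x + 5.
Step 4: lead(−x + 5) ÷ lead(D) = −x ÷ x = −1. Subtract (−1)·D = −x − 1. Remainder: 6.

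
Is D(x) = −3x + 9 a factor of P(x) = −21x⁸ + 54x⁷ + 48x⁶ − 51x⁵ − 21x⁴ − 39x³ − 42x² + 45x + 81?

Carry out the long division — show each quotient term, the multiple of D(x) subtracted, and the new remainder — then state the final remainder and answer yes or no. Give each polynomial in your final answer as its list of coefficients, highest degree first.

Step 1: lead(−21x⁸ + 54x⁷ + 48x⁶ − 51x⁵ − 21x⁴ − 39x³ − 42x² + 45x + 81) ÷ lead(D) = −21x⁸ ÷ −3x = 7x⁷. Subtract (7x⁷)·D = −21x⁸ + 63x⁷. Remainder: −9x⁷ + 48x⁶ − 51x⁵ − 21x⁴ − 39x³ − 42x² + 45x + 81.
Step 2: lead(−9x⁷ + 48x⁶ − 51x⁵ − 21x⁴ − 39x³ − 42x² + 45x + 81) ÷ lead(D) = −9x⁷ ÷ −3x = 3x⁶. Subtract (3x⁶)·D = −9x⁷ + 27x⁶. Remainder: 21x⁶ − 51x⁵ − 21x⁴ − 39x³ − 42x² + 45x + 81.
Step 3: lead(21x⁶ − 51x⁵ − 21x⁴ − 39x³ − 42x² + 45x + 81) ÷ lead(D) = 21x⁶ ÷ −3x = −7x⁵. Subtract (−7x⁵)·D = 21x⁶ − 63x⁵. Remainder: 12x⁵ − 21x⁴ − 39x³ − 42x² + 45x + 81.
Step 4: lead(12x⁵ − 21x⁴ − 39x³ − 42x² + 45x + 81) ÷ lead(D) = 12x⁵ ÷ −3x = −4x⁴. Subtract (−4x⁴)·D = 12x⁵ − 36x⁴. Remainder: 15x⁴ − 39x³ − 42x² + 45x + 81.
Step 5: lead(15x⁴ − 39x³ − 42x² + 45x + 81) ÷ lead(D) = 15x⁴ ÷ −3x = −5x³. Subtract (−5x³)·D = 15x⁴ − 45x³. Remainder: 6x³ − 42x² + 45x + 81.
Step 6: lead(6x³ − 42x² + 45x + 81) ÷ lead(D) = 6x³ ÷ −3x = −2x². Subtract (−2x²)·D = 6x³ − 18x². Remainder: −24x² + 45x + 81.
Step 7: lead(−24x² + 45x + 81) ÷ lead(D) = −24x² ÷ −3x = 8x. Subtract (8x)·D = −24x² + 72x. Remainder: −27x + 81.
Step 8: lead(−27x + 81) ÷ lead(D) = −27x ÷ −3x = 9. Subtract (9)·D = −27x + 81. Remainder: 0.

R = [0], so D(x) is a factor of P(x). yes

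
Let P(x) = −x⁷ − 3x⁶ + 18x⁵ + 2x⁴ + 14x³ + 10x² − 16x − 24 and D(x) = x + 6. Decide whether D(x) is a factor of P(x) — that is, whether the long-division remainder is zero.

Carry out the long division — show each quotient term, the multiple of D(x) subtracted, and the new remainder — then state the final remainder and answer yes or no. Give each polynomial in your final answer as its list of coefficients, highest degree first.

Step 1: lead(−x⁷ − 3x⁶ + 18x⁵ + 2x⁴ + 14x³ + 10x² − 16x − 24) ÷ lead(D) = −x⁷ ÷ x = −x⁶. Subtract (−x⁶)·D = −x⁷ − 6x⁶. Remainder: 3x⁶ + 18x⁵ + 2x⁴ + 14x³ + 10x² − 16x − 24.
Step 2: lead(3x⁶ + 18x⁵ + 2x⁴ + 14x³ + 10x² − 16x − 24) ÷ lead(D) = 3x⁶ ÷ x = 3x⁵. Subtract (3x⁵)·D = 3x⁶ + 18x⁵. Remainder: 2x⁴ + 14x³ + 10x² − 16x − 24.
Step 3: lead(2x⁴ + 14x³ + 10x² − 16x − 24) ÷ lead(D) = 2x⁴ ÷ x = 2x³. Subtract (2x³)·D = 2x⁴ + 12x³. Remainder: 2x³ + 10x² − 16x − 24.
Step 4: lead(2x³ + 10x² − 16x − 24) ÷ lead(D) = 2x³ ÷ x = 2x². Subtract (2x²)·D = 2x³ + 12x². Remainder: −2x² − 16x − 24.
Step 5: lead(−2x² − 16x − 24) ÷ lead(D) = −2x² ÷ x = −2x. Subtract (−2x)·D = −2x² − 12x. Remainder: −4x − 24.
Step 6: lead(−4x − 24) ÷ lead(D) = −4x ÷ x = −4. Subtract (−4)·D = −4x − 24. Remainder: 0.

R = [0], so D(x) is a factor of P(x). yes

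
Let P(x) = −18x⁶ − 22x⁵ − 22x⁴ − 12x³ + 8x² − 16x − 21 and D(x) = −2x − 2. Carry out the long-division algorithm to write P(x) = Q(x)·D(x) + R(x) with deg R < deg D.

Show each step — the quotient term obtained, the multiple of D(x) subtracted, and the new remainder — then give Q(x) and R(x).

Step 1: lead(−18x⁶ − 22x⁵ − 22x⁴ − 12x³ + 8x² − 16x − 21) ÷ lead(D) = −18x⁶ ÷ −2x = 9x⁵. Subtract (9x⁵)·D = −18x⁶ − 18x⁵. Remainder: −4x⁵ − 22x⁴ − 12x³ + 8x² − 16x − 21.
Step 2: lead(−4x⁵ − 22x⁴ − 12x³ + 8x² − 16x − 21) ÷ lead(D) = −4x⁵ ÷ −2x = 2x⁴. Subtract (2x⁴)·D = −4x⁵ − 4x⁴. Remainder: −18x⁴ − 12x³ + 8x² − 16x − 21.
Step 3: lead(−18x⁴ − 12x³ + 8x² − 16x − 21) ÷ lead(D) = −18x⁴ ÷ −2x = 9x³. Subtract (9x³)·D = −18x⁴ − 18x³. Remainder: 6x³ + 8x² − 16x − 21.
Step 4: lead(6x³ + 8x² − 16x − 21) ÷ lead(D) = 6x³ ÷ −2x = −3x². Subtract (−3x²)·D = 6x³ + 6x². Remainder: 2x² − 16x − 21.
Step 5: lead(2x² − 16x − 21) ÷ lead(D) = 2x² ÷ −2x = −x. Subtract (−x)·D = 2x² + 2x. Remainder: −18x − 21.
Step 6: lead(−18x − 21) ÷ lead(D) = −18x ÷ −2x = 9. Subtract (9)·D = −18x − 18. Remainder: −3.

Q(x) = 9x⁵ + 2x⁴ + 9x³ − 3x² − x + 9; R(x) = −3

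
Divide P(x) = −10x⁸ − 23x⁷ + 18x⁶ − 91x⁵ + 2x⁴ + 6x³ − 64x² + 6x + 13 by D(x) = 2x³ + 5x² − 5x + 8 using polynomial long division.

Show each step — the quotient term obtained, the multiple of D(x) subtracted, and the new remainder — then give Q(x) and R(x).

Step 1: lead(−10x⁸ − 23x⁷ + 18x⁶ − 91x⁵ + 2x⁴ + 6x³ − 64x² + 6x + 13) ÷ lead(D) = −10x⁸ ÷ 2x³ = −5x⁵. Subtract (−5x⁵)·D = −10x⁸ − 25x⁷ + 25x⁶ − 40x⁵. Remainder: 2x⁷ − 7x⁶ − 51x⁵ + 2x⁴ + 6x³ − 64x² + 6x + 13.
Step 2: lead(2x⁷ − 7x⁶ − 51x⁵ + 2x⁴ + 6x³ − 64x² + 6x + 13) ÷ lead(D) = 2x⁷ ÷ 2x³ = x⁴. Subtract (x⁴)·D = 2x⁷ + 5x⁶ − 5x⁵ + 8x⁴. Remainder: −12x⁶ − 46x⁵ − 6x⁴ + 6x³ − 64x² + 6x + 13.
Step 3: lead(−12x⁶ − 46x⁵ − 6x⁴ + 6x³ − 64x² + 6x + 13) ÷ lead(D) = −12x⁶ ÷ 2x³ = −6x³. Subtract (−6x³)·D = −12x⁶ − 30x⁵ + 30x⁴ − 48x³. Remainder: −16x⁵ − 36x⁴ + 54x³ − 64x² + 6x + 13.
Step 4: lead(−16x⁵ − 36x⁴ + 54x³ − 64x² + 6x + 13) ÷ lead(D) = −16x⁵ ÷ 2x³ = −8x². Subtract (−8x²)·D = −16x⁵ − 40x⁴ + 40x³ − 64x². Remainder: 4x⁴ + 14x³ + 6x + 13.
Step 5: lead(4x⁴ + 14x³ + 6x + 13) ÷ lead(D) = 4x⁴ ÷ 2x³ = 2x. Subtract (2x)·D = 4x⁴ + 10x³ − 10x² + 16x. Remainder: 4x³ + 10x² − 10x + 13.
Step 6: lead(4x³ + 10x² − 10x + 13) ÷ lead(D) = 4x³ ÷ 2x³ = 2. Subtract (2)·D = 4x³ + 10x² − 10x + 16. Remainder: −3.

Q(x) = −5x⁵ + x⁴ − 6x³ − 8x² + 2x + 2; R(x) = −3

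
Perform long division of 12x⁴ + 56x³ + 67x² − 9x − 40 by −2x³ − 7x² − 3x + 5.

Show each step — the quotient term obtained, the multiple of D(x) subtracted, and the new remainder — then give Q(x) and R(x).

Q(x) = −6x − 7; R(x) = −5

Step 1: lead(12x⁴ + 56x³ + 67x² − 9x − 40) ÷ lead(D) = 12x⁴ ÷ −2x³ = −6x. Subtract (−6x)·D = 12x⁴ + 42x³ + 18x² − 30x. Remainder: 14x³ + 49x² + 21x − 40.
Step 2: lead(14x³ + 49x² + 21x − 40) ÷ lead(D) = 14x³ ÷ −2x³ = −7. Subtract (−7)·D = 14x³ + 49x² + 21x − 35. Remainder: −5.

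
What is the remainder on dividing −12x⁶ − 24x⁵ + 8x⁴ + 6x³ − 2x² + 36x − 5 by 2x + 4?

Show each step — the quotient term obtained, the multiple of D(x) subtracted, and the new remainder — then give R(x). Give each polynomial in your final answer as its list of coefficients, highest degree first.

R = [-5]

Step 1: lead(−12x⁶ − 24x⁵ + 8x⁴ + 6x³ − 2x² + 36x − 5) ÷ lead(D) = −12x⁶ ÷ 2x = −6x⁵. Subtract (−6x⁵)·D = −12x⁶ − 24x⁵. Remainder: 8x⁴ + 6x³ − 2x² + 36x − 5.
Step 2: lead(8x⁴ + 6x³ − 2x² + 36x − 5) ÷ lead(D) = 8x⁴ ÷ 2x = 4x³. Subtract (4x³)·D = 8x⁴ + 16x³. Remainder: −10x³ − 2x² + 36x − 5.
Step 3: lead(−10x³ − 2x² + 36x − 5) ÷ lead(D) = −10x³ ÷ 2x = −5x². Subtract (−5x²)·D = −10x³ − 20x². Remainder: 18x² + 36x − 5.
Step 4: lead(18x² + 36x − 5) ÷ lead(D) = 18x² ÷ 2x = 9x. Subtract (9x)·D = 18x² + 36x. Remainder: −5.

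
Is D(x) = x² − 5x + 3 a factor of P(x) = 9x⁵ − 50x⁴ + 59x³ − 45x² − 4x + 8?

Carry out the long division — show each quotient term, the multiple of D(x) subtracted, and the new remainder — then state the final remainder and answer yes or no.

R(x) = −7, so D(x) is not a factor of P(x). no

Step 1: lead(9x⁵ − 50x⁴ + 59x³ − 45x² − 4x + 8) ÷ lead(D) = 9x⁵ ÷ x² = 9x³. Subtract (9x³)·D = 9x⁵ − 45x⁴ + 27x³. Remainder: −5x⁴ + 32x³ − 45x² − 4x + 8.
Step 2: lead(−5x⁴ + 32x³ − 45x² − 4x + 8) ÷ lead(D) = −5x⁴ ÷ x² = −5x². Subtract (−5x²)·D = −5x⁴ + 25x³ − 15x². Remainder: 7x³ − 30x² − 4x + 8.
Step 3: lead(7x³ − 30x² − 4x + 8) ÷ lead(D) = 7x³ ÷ x² = 7x. Subtract (7x)·D = 7x³ − 35x² + 21x. Remainder: 5x² − 25x + 8.
Step 4: lead(5x² − 25x + 8) ÷ lead(D) = 5x² ÷ x² = 5. Subtract (5)·D = 5x² − 25x + 15. Remainder: −7.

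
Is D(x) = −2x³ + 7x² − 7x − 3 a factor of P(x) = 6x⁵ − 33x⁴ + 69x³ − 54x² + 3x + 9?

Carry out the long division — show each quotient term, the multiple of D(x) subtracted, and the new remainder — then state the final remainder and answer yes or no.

R(x) = 0, so D(x) is a factor of P(x). yes

Step 1: lead(6x⁵ − 33x⁴ + 69x³ − 54x² + 3x + 9) ÷ lead(D) = 6x⁵ ÷ −2x³ = −3x². Subtract (−3x²)·D = 6x⁵ − 21x⁴ + 21x³ + 9x². Remainder: −12x⁴ + 48x³ − 63x² + 3x + 9.
Step 2: lead(−12x⁴ + 48x³ − 63x² + 3x + 9) ÷ lead(D) = −12x⁴ ÷ −2x³ = 6x. Subtract (6x)·D = −12x⁴ + 42x³ − 42x² − 18x. Remainder: 6x³ − 21x² + 21x + 9.
Step 3: lead(6x³ − 21x² + 21x + 9) ÷ lead(D) = 6x³ ÷ −2x³ = −3. Subtract (−3)·D = 6x³ − 21x² + 21x + 9. Remainder: 0.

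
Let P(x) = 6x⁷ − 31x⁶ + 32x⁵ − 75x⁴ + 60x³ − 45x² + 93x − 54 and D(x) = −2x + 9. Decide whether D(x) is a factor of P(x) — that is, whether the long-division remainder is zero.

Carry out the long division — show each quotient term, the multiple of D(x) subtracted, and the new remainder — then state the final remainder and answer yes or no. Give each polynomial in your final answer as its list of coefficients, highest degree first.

Step 1: lead(6x⁷ − 31x⁶ + 32x⁵ − 75x⁴ + 60x³ − 45x² + 93x − 54) ÷ lead(D) = 6x⁷ ÷ −2x = −3x⁶. Subtract (−3x⁶)·D = 6x⁷ − 27x⁶. Remainder: −4x⁶ + 32x⁵ − 75x⁴ + 60x³ − 45x² + 93x − 54.
Step 2: lead(−4x⁶ + 32x⁵ − 75x⁴ + 60x³ − 45x² + 93x − 54) ÷ lead(D) = −4x⁶ ÷ −2x = 2x⁵. Subtract (2x⁵)·D = −4x⁶ + 18x⁵. Remainder: 14x⁵ − 75x⁴ + 60x³ − 45x² + 93x − 54.
Step 3: lead(14x⁵ − 75x⁴ + 60x³ − 45x² + 93x − 54) ÷ lead(D) = 14x⁵ ÷ −2x = −7x⁴. Subtract (−7x⁴)·D = 14x⁵ − 63x⁴. Remainder: −12x⁴ + 60x³ − 45x² + 93x − 54.
Step 4: lead(−12x⁴ + 60x³ − 45x² + 93x − 54) ÷ lead(D) = −12x⁴ ÷ −2x = 6x³. Subtract (6x³)·D = −12x⁴ + 54x³. Remainder: 6x³ − 45x² + 93x − 54.
Step 5: lead(6x³ − 45x² + 93x − 54) ÷ lead(D) = 6x³ ÷ −2x = −3x². Subtract (−3x²)·D = 6x³ − 27x². Remainder: −18x² + 93x − 54.
Step 6: lead(−18x² + 93x − 54) ÷ lead(D) = −18x² ÷ −2x = 9x. Subtract (9x)·D = −18x² + 81x. Remainder: 12x − 54.
Step 7: lead(12x − 54) ÷ lead(D) = 12x ÷ −2x = −6. Subtract (−6)·D = 12x − 54. Remainder: 0.

R = [0], so D(x) is a factor of P(x). yes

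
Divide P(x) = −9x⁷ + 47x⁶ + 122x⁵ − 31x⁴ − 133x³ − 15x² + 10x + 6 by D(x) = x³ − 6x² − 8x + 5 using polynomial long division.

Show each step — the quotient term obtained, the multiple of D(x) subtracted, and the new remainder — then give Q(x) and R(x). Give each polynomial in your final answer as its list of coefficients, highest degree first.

Q = [-9, -7, 8, 6, 2]; R = [5, -4, -4]

Step 1: lead(−9x⁷ + 47x⁶ + 122x⁵ − 31x⁴ − 133x³ − 15x² + 10x + 6) ÷ lead(D) = −9x⁷ ÷ x³ = −9x⁴. Subtract (−9x⁴)·D = −9x⁷ + 54x⁶ + 72x⁵ − 45x⁴. Remainder: −7x⁶ + 50x⁵ + 14x⁴ − 133x³ − 15x² + 10x + 6.
Step 2: lead(−7x⁶ + 50x⁵ + 14x⁴ − 133x³ − 15x² + 10x + 6) ÷ lead(D) = −7x⁶ ÷ x³ = −7x³. Subtract (−7x³)·D = −7x⁶ + 42x⁵ + 56x⁴ − 35x³. Remainder: 8x⁵ − 42x⁴ − 98x³ − 15x² + 10x + 6.
Step 3: lead(8x⁵ − 42x⁴ − 98x³ − 15x² + 10x + 6) ÷ lead(D) = 8x⁵ ÷ x³ = 8x². Subtract (8x²)·D = 8x⁵ − 48x⁴ − 64x³ + 40x². Remainder: 6x⁴ − 34x³ − 55x² + 10x + 6.
Step 4: lead(6x⁴ − 34x³ − 55x² + 10x + 6) ÷ lead(D) = 6x⁴ ÷ x³ = 6x. Subtract (6x)·D = 6x⁴ − 36x³ − 48x² + 30x. Remainder: 2x³ − 7x² − 20x + 6.
Step 5: lead(2x³ − 7x² − 20x + 6) ÷ lead(D) = 2x³ ÷ x³ = 2. Subtract (2)·D = 2x³ − 12x² − 16x + 10. Remainder: 5x² − 4x − 4.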